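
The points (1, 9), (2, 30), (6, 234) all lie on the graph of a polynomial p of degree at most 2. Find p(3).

Using the Lagrange interpolation formula with nodes 1, 2, 6:
  L_0(n) = (n - 2)(n - 6) / 5
  L_1(n) = (n - 1)(n - 6) / -4
  L_2(n) = (n - 1)(n - 2) / 20
Then p(n) = 9·L_0(n) + 30·L_1(n) + 234·L_2(n).
Expanding and collecting terms gives p(n) = 6n² + 3n.
Evaluating at n = 3: p(3) = 63.

63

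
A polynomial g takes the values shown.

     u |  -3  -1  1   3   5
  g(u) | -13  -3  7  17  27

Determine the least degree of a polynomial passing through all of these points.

1

Forward differences of the values at u = -3, -1, 1, 3, 5:
  g  : -13  -3  7  17  27
  Δ  : 10  10  10  10
  Δ^2: 0  0  0
  Δ^3: 0  0
  Δ^4: 0
The first differences are constant (10) and nonzero, while all higher differences vanish, so the minimal degree is 1.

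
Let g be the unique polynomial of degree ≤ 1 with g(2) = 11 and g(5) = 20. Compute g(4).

Using the Lagrange interpolation formula with nodes 2, 5:
  L_0(n) = (n - 5) / -3
  L_1(n) = (n - 2) / 3
Then g(n) = 11·L_0(n) + 20·L_1(n).
Expanding and collecting terms gives g(n) = 3n + 5.
Evaluating at n = 4: g(4) = 17.

17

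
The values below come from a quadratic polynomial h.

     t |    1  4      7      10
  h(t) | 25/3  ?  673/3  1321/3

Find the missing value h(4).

The 3 known points determine the degree-2 polynomial uniquely.
Write h(t) = at^2 + bt + c. Substituting each data point gives a linear system:
  a + b + c = 25/3
  49a + 7b + c = 673/3
  100a + 10b + c = 1321/3
Solving the system yields a = 4, b = 4, c = 1/3.
So h(t) = 4t^2 + 4t + 1/3.
Then h(4) = 241/3.

241/3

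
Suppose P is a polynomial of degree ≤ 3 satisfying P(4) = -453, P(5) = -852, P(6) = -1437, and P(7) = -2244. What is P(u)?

P(u) = -6u^3 - 3u^2 - 6u + 3

Using the Lagrange interpolation formula with nodes 4, 5, 6, 7:
  L_0(u) = (u - 5)(u - 6)(u - 7) / -6
  L_1(u) = (u - 4)(u - 6)(u - 7) / 2
  L_2(u) = (u - 4)(u - 5)(u - 7) / -2
  L_3(u) = (u - 4)(u - 5)(u - 6) / 6
Then P(u) = -453·L_0(u) - 852·L_1(u) - 1437·L_2(u) - 2244·L_3(u).
Expanding and collecting terms gives P(u) = -6u³ - 3u² - 6u + 3.
Check: P(6) = -1437. ✓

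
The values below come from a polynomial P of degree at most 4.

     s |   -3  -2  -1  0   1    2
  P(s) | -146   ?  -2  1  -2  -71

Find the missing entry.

On equispaced nodes a degree-4 polynomial has vanishing fifth forward difference, so
  - P(-3) + 5·P(-2) - 10·P(-1) + 10·P(0) - 5·P(1) + P(2) = 0.
Substituting the known values and solving for P(-2):
  5·P(-2) = -115
  P(-2) = -23.

-23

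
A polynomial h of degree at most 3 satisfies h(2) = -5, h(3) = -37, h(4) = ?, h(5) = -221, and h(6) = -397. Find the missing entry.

-105

On equispaced nodes a degree-3 polynomial has vanishing fourth forward difference, so
  h(2) - 4·h(3) + 6·h(4) - 4·h(5) + h(6) = 0.
Substituting the known values and solving for h(4):
  6·h(4) = -630
  h(4) = -105.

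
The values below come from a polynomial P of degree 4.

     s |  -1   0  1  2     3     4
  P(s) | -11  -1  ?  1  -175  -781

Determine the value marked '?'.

11

The 5 known points determine the degree-4 polynomial uniquely.
Write P(s) = as^4 + bs^3 + cs^2 + ds + e. Substituting each data point gives a linear system:
  a - b + c - d + e = -11
  e = -1
  16a + 8b + 4c + 2d + e = 1
  81a + 27b + 9c + 3d + e = -175
  256a + 64b + 16c + 4d + e = -781
Solving the system yields a = -5, b = 6, c = 6, d = 5, e = -1.
So P(s) = -5s⁴ + 6s³ + 6s² + 5s - 1.
Then P(1) = 11.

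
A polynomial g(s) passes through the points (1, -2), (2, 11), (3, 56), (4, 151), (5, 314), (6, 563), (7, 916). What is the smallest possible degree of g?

Forward differences of the values at s = 1, 2, 3, 4, 5, 6, 7:
  g  : -2  11  56  151  314  563  916
  Δ  : 13  45  95  163  249  353
  Δ^2: 32  50  68  86  104
  Δ^3: 18  18  18  18
  Δ^4: 0  0  0
  Δ^5: 0  0
  Δ^6: 0
The third differences are constant (18) and nonzero, while all higher differences vanish, so the minimal degree is 3.

3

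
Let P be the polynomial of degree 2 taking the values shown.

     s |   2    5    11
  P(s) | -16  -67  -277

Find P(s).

P(s) = -2s^2 - 3s - 2

Using the Lagrange interpolation formula with nodes 2, 5, 11:
  L_0(s) = (s - 5)(s - 11) / 27
  L_1(s) = (s - 2)(s - 11) / -18
  L_2(s) = (s - 2)(s - 5) / 54
Then P(s) = -16·L_0(s) - 67·L_1(s) - 277·L_2(s).
Expanding and collecting terms gives P(s) = -2s^2 - 3s - 2.
Check: P(11) = -277. ✓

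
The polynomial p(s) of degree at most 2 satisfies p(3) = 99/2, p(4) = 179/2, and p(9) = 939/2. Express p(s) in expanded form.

p(s) = 6s^2 - 2s + 3/2

Using the Lagrange interpolation formula with nodes 3, 4, 9:
  L_0(s) = (s - 4)(s - 9) / 6
  L_1(s) = (s - 3)(s - 9) / -5
  L_2(s) = (s - 3)(s - 4) / 30
Then p(s) = 99/2·L_0(s) + 179/2·L_1(s) + 939/2·L_2(s).
Expanding and collecting terms gives p(s) = 6s^2 - 2s + 3/2.
Check: p(3) = 99/2. ✓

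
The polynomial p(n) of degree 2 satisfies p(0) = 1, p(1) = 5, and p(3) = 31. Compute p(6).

Write p(n) = an^2 + bn + c. Substituting each data point gives a linear system:
  c = 1
  a + b + c = 5
  9a + 3b + c = 31
Solving the system yields a = 3, b = 1, c = 1.
So p(n) = 3n^2 + n + 1.
Then p(6) = 115.

115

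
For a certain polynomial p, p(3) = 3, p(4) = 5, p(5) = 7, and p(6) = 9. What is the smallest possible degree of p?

Forward differences of the values at x = 3, 4, 5, 6:
  p  : 3  5  7  9
  Δ  : 2  2  2
  Δ^2: 0  0
  Δ^3: 0
The first differences are constant (2) and nonzero, while all higher differences vanish, so the minimal degree is 1.

1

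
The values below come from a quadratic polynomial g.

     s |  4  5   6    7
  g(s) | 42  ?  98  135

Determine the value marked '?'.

On equispaced nodes a degree-2 polynomial has vanishing third forward difference, so
  - g(4) + 3·g(5) - 3·g(6) + g(7) = 0.
Substituting the known values and solving for g(5):
  3·g(5) = 201
  g(5) = 67.

67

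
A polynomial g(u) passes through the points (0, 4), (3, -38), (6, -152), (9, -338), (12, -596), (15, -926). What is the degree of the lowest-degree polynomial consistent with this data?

Forward differences of the values at u = 0, 3, 6, 9, 12, 15:
  g  : 4  -38  -152  -338  -596  -926
  Δ  : -42  -114  -186  -258  -330
  Δ^2: -72  -72  -72  -72
  Δ^3: 0  0  0
  Δ^4: 0  0
  Δ^5: 0
The second differences are constant (-72) and nonzero, while all higher differences vanish, so the minimal degree is 2.

2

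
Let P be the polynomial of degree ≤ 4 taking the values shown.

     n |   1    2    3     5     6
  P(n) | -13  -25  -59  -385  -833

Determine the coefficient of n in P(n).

Write P(n) = an^4 + bn^3 + cn^2 + dn + e. Substituting each data point gives a linear system:
  a + b + c + d + e = -13
  16a + 8b + 4c + 2d + e = -25
  81a + 27b + 9c + 3d + e = -59
  625a + 125b + 25c + 5d + e = -385
  1296a + 216b + 36c + 6d + e = -833
Solving the system yields a = -1, b = 3, c = -4, d = -6, e = -5.
So P(n) = -n⁴ + 3n³ - 4n² - 6n - 5.
The coefficient of n is -6.

-6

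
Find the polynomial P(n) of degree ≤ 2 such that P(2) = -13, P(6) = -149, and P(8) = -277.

P(n) = -5n^2 + 6n - 5

Using the Lagrange interpolation formula with nodes 2, 6, 8:
  L_0(n) = (n - 6)(n - 8) / 24
  L_1(n) = (n - 2)(n - 8) / -8
  L_2(n) = (n - 2)(n - 6) / 12
Then P(n) = -13·L_0(n) - 149·L_1(n) - 277·L_2(n).
Expanding and collecting terms gives P(n) = -5n^2 + 6n - 5.
Check: P(2) = -13. ✓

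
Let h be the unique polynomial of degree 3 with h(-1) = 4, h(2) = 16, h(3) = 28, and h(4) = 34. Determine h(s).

Using the Lagrange interpolation formula with nodes -1, 2, 3, 4:
  L_0(s) = (s - 2)(s - 3)(s - 4) / -60
  L_1(s) = (s + 1)(s - 3)(s - 4) / 6
  L_2(s) = (s + 1)(s - 2)(s - 4) / -4
  L_3(s) = (s + 1)(s - 2)(s - 3) / 10
Then h(s) = 4·L_0(s) + 16·L_1(s) + 28·L_2(s) + 34·L_3(s).
Expanding and collecting terms gives h(s) = -s^3 + 6s^2 + s - 2.
Check: h(3) = 28. ✓

h(s) = -s^3 + 6s^2 + s - 2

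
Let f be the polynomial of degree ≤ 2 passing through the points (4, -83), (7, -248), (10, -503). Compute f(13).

-848

Forward differences of the values at u = 4, 7, 10:
  f  : -83  -248  -503
  Δ  : -165  -255
  Δ^2: -90
The second differences are constant, confirming degree 2.
Interpolating (Newton forward form) and evaluating at u = 13 gives f(13) = -848.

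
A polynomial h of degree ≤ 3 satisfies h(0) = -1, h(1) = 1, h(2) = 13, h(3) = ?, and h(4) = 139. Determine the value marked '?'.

53

On equispaced nodes a degree-3 polynomial has vanishing fourth forward difference, so
  h(0) - 4·h(1) + 6·h(2) - 4·h(3) + h(4) = 0.
Substituting the known values and solving for h(3):
  -4·h(3) = -212
  h(3) = 53.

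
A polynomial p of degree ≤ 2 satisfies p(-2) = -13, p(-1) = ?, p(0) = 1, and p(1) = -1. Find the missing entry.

The 3 known points determine the degree-2 polynomial uniquely.
Write p(x) = ax^2 + bx + c. Substituting each data point gives a linear system:
  4a - 2b + c = -13
  c = 1
  a + b + c = -1
Solving the system yields a = -3, b = 1, c = 1.
So p(x) = -3x^2 + x + 1.
Then p(-1) = -3.

-3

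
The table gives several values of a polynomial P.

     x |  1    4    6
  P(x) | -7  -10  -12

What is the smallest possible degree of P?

Divided differences on the nodes 1, 4, 6:
  order 0: -7  -10  -12
  order 1: -1  -1
  order 2: 0
The order-1 divided differences are all -1 (nonzero) and every higher order vanishes, so the data lies on a polynomial of degree exactly 1.

1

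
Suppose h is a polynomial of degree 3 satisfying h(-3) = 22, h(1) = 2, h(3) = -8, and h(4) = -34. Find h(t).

h(t) = -t^3 + t^2 + 4t - 2

Write h(t) = at^3 + bt^2 + ct + d. Substituting each data point gives a linear system:
  -27a + 9b - 3c + d = 22
  a + b + c + d = 2
  27a + 9b + 3c + d = -8
  64a + 16b + 4c + d = -34
Solving the system yields a = -1, b = 1, c = 4, d = -2.
So h(t) = -t^3 + t^2 + 4t - 2.
Check: h(-3) = 22. ✓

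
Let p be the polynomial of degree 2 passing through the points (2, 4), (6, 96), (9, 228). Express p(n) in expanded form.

Write p(n) = an^2 + bn + c. Substituting each data point gives a linear system:
  4a + 2b + c = 4
  36a + 6b + c = 96
  81a + 9b + c = 228
Solving the system yields a = 3, b = -1, c = -6.
So p(n) = 3n^2 - n - 6.
Check: p(6) = 96. ✓

p(n) = 3n^2 - n - 6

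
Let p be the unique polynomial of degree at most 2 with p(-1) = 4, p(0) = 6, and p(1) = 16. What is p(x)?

p(x) = 4x^2 + 6x + 6

Using the Lagrange interpolation formula with nodes -1, 0, 1:
  L_0(x) = x(x - 1) / 2
  L_1(x) = (x + 1)(x - 1) / -1
  L_2(x) = (x + 1)x / 2
Then p(x) = 4·L_0(x) + 6·L_1(x) + 16·L_2(x).
Expanding and collecting terms gives p(x) = 4x² + 6x + 6.
Check: p(0) = 6. ✓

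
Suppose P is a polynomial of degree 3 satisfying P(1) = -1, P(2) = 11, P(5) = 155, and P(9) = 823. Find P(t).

P(t) = t^3 + t^2 + 2t - 5

Write P(t) = at^3 + bt^2 + ct + d. Substituting each data point gives a linear system:
  a + b + c + d = -1
  8a + 4b + 2c + d = 11
  125a + 25b + 5c + d = 155
  729a + 81b + 9c + d = 823
Solving the system yields a = 1, b = 1, c = 2, d = -5.
So P(t) = t^3 + t^2 + 2t - 5.
Check: P(1) = -1. ✓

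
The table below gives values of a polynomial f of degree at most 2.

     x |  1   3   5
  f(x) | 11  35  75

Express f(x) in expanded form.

Write f(x) = ax^2 + bx + c. Substituting each data point gives a linear system:
  a + b + c = 11
  9a + 3b + c = 35
  25a + 5b + c = 75
Solving the system yields a = 2, b = 4, c = 5.
So f(x) = 2x^2 + 4x + 5.
Check: f(1) = 11. ✓

f(x) = 2x^2 + 4x + 5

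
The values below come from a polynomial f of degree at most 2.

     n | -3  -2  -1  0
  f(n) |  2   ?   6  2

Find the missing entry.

6

On equispaced nodes a degree-2 polynomial has vanishing third forward difference, so
  - f(-3) + 3·f(-2) - 3·f(-1) + f(0) = 0.
Substituting the known values and solving for f(-2):
  3·f(-2) = 18
  f(-2) = 6.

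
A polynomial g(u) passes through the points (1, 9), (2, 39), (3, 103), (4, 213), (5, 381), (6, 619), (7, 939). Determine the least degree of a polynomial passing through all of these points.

3

Forward differences of the values at u = 1, 2, 3, 4, 5, 6, 7:
  g  : 9  39  103  213  381  619  939
  Δ  : 30  64  110  168  238  320
  Δ^2: 34  46  58  70  82
  Δ^3: 12  12  12  12
  Δ^4: 0  0  0
  Δ^5: 0  0
  Δ^6: 0
The third differences are constant (12) and nonzero, while all higher differences vanish, so the minimal degree is 3.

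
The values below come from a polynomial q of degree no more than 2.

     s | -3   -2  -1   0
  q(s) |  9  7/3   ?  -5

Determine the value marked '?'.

-7/3

The 3 known points determine the degree-2 polynomial uniquely.
Write q(s) = as^2 + bs + c. Substituting each data point gives a linear system:
  9a - 3b + c = 9
  4a - 2b + c = 7/3
  c = -5
Solving the system yields a = 1, b = -5/3, c = -5.
So q(s) = s^2 - (5/3)s - 5.
Then q(-1) = -7/3.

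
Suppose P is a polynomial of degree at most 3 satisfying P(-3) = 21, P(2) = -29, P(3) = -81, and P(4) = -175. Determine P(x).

Using the Lagrange interpolation formula with nodes -3, 2, 3, 4:
  L_0(x) = (x - 2)(x - 3)(x - 4) / -210
  L_1(x) = (x + 3)(x - 3)(x - 4) / 10
  L_2(x) = (x + 3)(x - 2)(x - 4) / -6
  L_3(x) = (x + 3)(x - 2)(x - 3) / 14
Then P(x) = 21·L_0(x) - 29·L_1(x) - 81·L_2(x) - 175·L_3(x).
Expanding and collecting terms gives P(x) = -2x^3 - 3x^2 + x - 3.
Check: P(3) = -81. ✓

P(x) = -2x^3 - 3x^2 + x - 3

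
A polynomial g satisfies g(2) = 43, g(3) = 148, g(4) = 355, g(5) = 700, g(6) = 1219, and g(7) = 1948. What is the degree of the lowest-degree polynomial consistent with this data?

3

Forward differences of the values at s = 2, 3, 4, 5, 6, 7:
  g  : 43  148  355  700  1219  1948
  Δ  : 105  207  345  519  729
  Δ^2: 102  138  174  210
  Δ^3: 36  36  36
  Δ^4: 0  0
  Δ^5: 0
The third differences are constant (36) and nonzero, while all higher differences vanish, so the minimal degree is 3.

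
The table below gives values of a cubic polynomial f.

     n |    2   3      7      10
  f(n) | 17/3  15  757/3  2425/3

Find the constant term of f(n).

5

Write f(n) = an^3 + bn^2 + cn + d. Substituting each data point gives a linear system:
  8a + 4b + 2c + d = 17/3
  27a + 9b + 3c + d = 15
  343a + 49b + 7c + d = 757/3
  1000a + 100b + 10c + d = 2425/3
Solving the system yields a = 1, b = -2, c = 1/3, d = 5.
So f(n) = n^3 - 2n^2 + (1/3)n + 5.
The constant term is 5.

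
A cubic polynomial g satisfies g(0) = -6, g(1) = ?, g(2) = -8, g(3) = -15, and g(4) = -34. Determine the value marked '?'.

The 4 known points determine the degree-3 polynomial uniquely.
Write g(x) = ax^3 + bx^2 + cx + d. Substituting each data point gives a linear system:
  d = -6
  8a + 4b + 2c + d = -8
  27a + 9b + 3c + d = -15
  64a + 16b + 4c + d = -34
Solving the system yields a = -1, b = 3, c = -3, d = -6.
So g(x) = -x^3 + 3x^2 - 3x - 6.
Then g(1) = -7.

-7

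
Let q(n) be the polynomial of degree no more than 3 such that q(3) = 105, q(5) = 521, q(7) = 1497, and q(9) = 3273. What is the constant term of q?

6

Write q(n) = an^3 + bn^2 + cn + d. Substituting each data point gives a linear system:
  27a + 9b + 3c + d = 105
  125a + 25b + 5c + d = 521
  343a + 49b + 7c + d = 1497
  729a + 81b + 9c + d = 3273
Solving the system yields a = 5, b = -5, c = 3, d = 6.
So q(n) = 5n³ - 5n² + 3n + 6.
The constant term is 6.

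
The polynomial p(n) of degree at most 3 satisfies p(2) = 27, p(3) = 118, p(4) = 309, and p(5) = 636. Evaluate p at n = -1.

Forward differences of the values at n = 2, 3, 4, 5:
  p  : 27  118  309  636
  Δ  : 91  191  327
  Δ^2: 100  136
  Δ^3: 36
The third differences are constant, confirming degree 3.
Interpolating (Newton forward form) and evaluating at n = -1 gives p(-1) = -6.

-6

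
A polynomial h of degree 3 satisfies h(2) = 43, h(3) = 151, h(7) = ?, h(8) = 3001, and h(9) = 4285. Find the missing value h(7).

The 4 known points determine the degree-3 polynomial uniquely.
Write h(t) = at^3 + bt^2 + ct + d. Substituting each data point gives a linear system:
  8a + 4b + 2c + d = 43
  27a + 9b + 3c + d = 151
  512a + 64b + 8c + d = 3001
  729a + 81b + 9c + d = 4285
Solving the system yields a = 6, b = -1, c = -1, d = 1.
So h(t) = 6t^3 - t^2 - t + 1.
Then h(7) = 2003.

2003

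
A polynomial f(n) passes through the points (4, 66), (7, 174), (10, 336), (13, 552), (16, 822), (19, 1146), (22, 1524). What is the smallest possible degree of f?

Forward differences of the values at n = 4, 7, 10, 13, 16, 19, 22:
  f  : 66  174  336  552  822  1146  1524
  Δ  : 108  162  216  270  324  378
  Δ^2: 54  54  54  54  54
  Δ^3: 0  0  0  0
  Δ^4: 0  0  0
  Δ^5: 0  0
  Δ^6: 0
The second differences are constant (54) and nonzero, while all higher differences vanish, so the minimal degree is 2.

2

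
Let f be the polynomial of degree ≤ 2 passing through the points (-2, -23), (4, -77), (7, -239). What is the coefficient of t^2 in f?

Write f(t) = at^2 + bt + c. Substituting each data point gives a linear system:
  4a - 2b + c = -23
  16a + 4b + c = -77
  49a + 7b + c = -239
Solving the system yields a = -5, b = 1, c = -1.
So f(t) = -5t^2 + t - 1.
The leading coefficient is -5.

-5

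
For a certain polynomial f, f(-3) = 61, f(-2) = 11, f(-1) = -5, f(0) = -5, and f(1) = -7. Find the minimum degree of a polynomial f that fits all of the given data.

3

Forward differences of the values at s = -3, -2, -1, 0, 1:
  f  : 61  11  -5  -5  -7
  Δ  : -50  -16  0  -2
  Δ^2: 34  16  -2
  Δ^3: -18  -18
  Δ^4: 0
The third differences are constant (-18) and nonzero, while all higher differences vanish, so the minimal degree is 3.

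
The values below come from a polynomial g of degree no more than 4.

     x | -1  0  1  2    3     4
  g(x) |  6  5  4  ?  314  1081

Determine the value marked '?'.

51

On equispaced nodes a degree-4 polynomial has vanishing fifth forward difference, so
  - g(-1) + 5·g(0) - 10·g(1) + 10·g(2) - 5·g(3) + g(4) = 0.
Substituting the known values and solving for g(2):
  10·g(2) = 510
  g(2) = 51.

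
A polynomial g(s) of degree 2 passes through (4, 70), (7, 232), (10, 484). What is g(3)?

Using the Lagrange interpolation formula with nodes 4, 7, 10:
  L_0(s) = (s - 7)(s - 10) / 18
  L_1(s) = (s - 4)(s - 10) / -9
  L_2(s) = (s - 4)(s - 7) / 18
Then g(s) = 70·L_0(s) + 232·L_1(s) + 484·L_2(s).
Expanding and collecting terms gives g(s) = 5s² - s - 6.
Evaluating at s = 3: g(3) = 36.

36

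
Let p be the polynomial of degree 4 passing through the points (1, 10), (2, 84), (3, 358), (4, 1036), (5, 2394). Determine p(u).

Write p(u) = au^4 + bu^3 + cu^2 + du + e. Substituting each data point gives a linear system:
  a + b + c + d + e = 10
  16a + 8b + 4c + 2d + e = 84
  81a + 27b + 9c + 3d + e = 358
  256a + 64b + 16c + 4d + e = 1036
  625a + 125b + 25c + 5d + e = 2394
Solving the system yields a = 3, b = 4, c = 1, d = -2, e = 4.
So p(u) = 3u⁴ + 4u³ + u² - 2u + 4.
Check: p(4) = 1036. ✓

p(u) = 3u^4 + 4u^3 + u^2 - 2u + 4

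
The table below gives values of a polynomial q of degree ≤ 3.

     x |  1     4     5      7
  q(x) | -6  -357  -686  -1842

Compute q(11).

-6986

Using the Lagrange interpolation formula with nodes 1, 4, 5, 7:
  L_0(x) = (x - 4)(x - 5)(x - 7) / -72
  L_1(x) = (x - 1)(x - 5)(x - 7) / 9
  L_2(x) = (x - 1)(x - 4)(x - 7) / -8
  L_3(x) = (x - 1)(x - 4)(x - 5) / 36
Then q(x) = -6·L_0(x) - 357·L_1(x) - 686·L_2(x) - 1842·L_3(x).
Expanding and collecting terms gives q(x) = -5x^3 - 3x^2 + 3x - 1.
Evaluating at x = 11: q(11) = -6986.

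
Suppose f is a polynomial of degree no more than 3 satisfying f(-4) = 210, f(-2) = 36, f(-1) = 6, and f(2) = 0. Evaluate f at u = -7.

Write f(u) = au^3 + bu^2 + cu + d. Substituting each data point gives a linear system:
  -64a + 16b - 4c + d = 210
  -8a + 4b - 2c + d = 36
  -a + b - c + d = 6
  8a + 4b + 2c + d = 0
Solving the system yields a = -2, b = 5, c = -1, d = -2.
So f(u) = -2u³ + 5u² - u - 2.
Then f(-7) = 936.

936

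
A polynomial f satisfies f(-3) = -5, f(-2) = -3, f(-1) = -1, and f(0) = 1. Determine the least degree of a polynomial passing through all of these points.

1

Forward differences of the values at s = -3, -2, -1, 0:
  f  : -5  -3  -1  1
  Δ  : 2  2  2
  Δ^2: 0  0
  Δ^3: 0
The first differences are constant (2) and nonzero, while all higher differences vanish, so the minimal degree is 1.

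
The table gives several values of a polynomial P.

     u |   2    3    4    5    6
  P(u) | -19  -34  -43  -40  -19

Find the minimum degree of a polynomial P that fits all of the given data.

3

Forward differences of the values at u = 2, 3, 4, 5, 6:
  P  : -19  -34  -43  -40  -19
  Δ  : -15  -9  3  21
  Δ^2: 6  12  18
  Δ^3: 6  6
  Δ^4: 0
The third differences are constant (6) and nonzero, while all higher differences vanish, so the minimal degree is 3.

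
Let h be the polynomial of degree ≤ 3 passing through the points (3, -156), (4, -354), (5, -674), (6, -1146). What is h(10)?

-5154

Using the Lagrange interpolation formula with nodes 3, 4, 5, 6:
  L_0(s) = (s - 4)(s - 5)(s - 6) / -6
  L_1(s) = (s - 3)(s - 5)(s - 6) / 2
  L_2(s) = (s - 3)(s - 4)(s - 6) / -2
  L_3(s) = (s - 3)(s - 4)(s - 5) / 6
Then h(s) = -156·L_0(s) - 354·L_1(s) - 674·L_2(s) - 1146·L_3(s).
Expanding and collecting terms gives h(s) = -5s^3 - s^2 - 6s + 6.
Evaluating at s = 10: h(10) = -5154.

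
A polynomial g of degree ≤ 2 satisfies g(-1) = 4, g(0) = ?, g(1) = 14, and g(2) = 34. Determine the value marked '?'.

4

The 3 known points determine the degree-2 polynomial uniquely.
Write g(n) = an^2 + bn + c. Substituting each data point gives a linear system:
  a - b + c = 4
  a + b + c = 14
  4a + 2b + c = 34
Solving the system yields a = 5, b = 5, c = 4.
So g(n) = 5n² + 5n + 4.
Then g(0) = 4.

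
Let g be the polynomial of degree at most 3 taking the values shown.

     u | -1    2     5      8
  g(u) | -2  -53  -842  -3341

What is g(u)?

Write g(u) = au^3 + bu^2 + cu + d. Substituting each data point gives a linear system:
  -a + b - c + d = -2
  8a + 4b + 2c + d = -53
  125a + 25b + 5c + d = -842
  512a + 64b + 8c + d = -3341
Solving the system yields a = -6, b = -5, c = 6, d = 3.
So g(u) = -6u^3 - 5u^2 + 6u + 3.
Check: g(2) = -53. ✓

g(u) = -6u^3 - 5u^2 + 6u + 3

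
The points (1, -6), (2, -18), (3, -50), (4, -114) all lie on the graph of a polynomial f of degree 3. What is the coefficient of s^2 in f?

2

Write f(s) = as^3 + bs^2 + cs + d. Substituting each data point gives a linear system:
  a + b + c + d = -6
  8a + 4b + 2c + d = -18
  27a + 9b + 3c + d = -50
  64a + 16b + 4c + d = -114
Solving the system yields a = -2, b = 2, c = -4, d = -2.
So f(s) = -2s^3 + 2s^2 - 4s - 2.
The coefficient of s^2 is 2.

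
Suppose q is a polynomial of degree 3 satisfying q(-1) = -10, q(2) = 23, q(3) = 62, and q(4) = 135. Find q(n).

Write q(n) = an^3 + bn^2 + cn + d. Substituting each data point gives a linear system:
  -a + b - c + d = -10
  8a + 4b + 2c + d = 23
  27a + 9b + 3c + d = 62
  64a + 16b + 4c + d = 135
Solving the system yields a = 2, b = -1, c = 6, d = -1.
So q(n) = 2n^3 - n^2 + 6n - 1.
Check: q(3) = 62. ✓

q(n) = 2n^3 - n^2 + 6n - 1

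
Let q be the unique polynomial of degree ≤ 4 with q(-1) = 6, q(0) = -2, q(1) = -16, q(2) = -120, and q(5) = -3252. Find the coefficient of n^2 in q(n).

Write q(n) = an^4 + bn^3 + cn^2 + dn + e. Substituting each data point gives a linear system:
  a - b + c - d + e = 6
  e = -2
  a + b + c + d + e = -16
  16a + 8b + 4c + 2d + e = -120
  625a + 125b + 25c + 5d + e = -3252
Solving the system yields a = -4, b = -6, c = 1, d = -5, e = -2.
So q(n) = -4n⁴ - 6n³ + n² - 5n - 2.
The coefficient of n^2 is 1.

1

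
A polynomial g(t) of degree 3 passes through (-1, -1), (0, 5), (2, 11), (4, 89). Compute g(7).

Write g(t) = at^3 + bt^2 + ct + d. Substituting each data point gives a linear system:
  -a + b - c + d = -1
  d = 5
  8a + 4b + 2c + d = 11
  64a + 16b + 4c + d = 89
Solving the system yields a = 2, b = -3, c = 1, d = 5.
So g(t) = 2t^3 - 3t^2 + t + 5.
Then g(7) = 551.

551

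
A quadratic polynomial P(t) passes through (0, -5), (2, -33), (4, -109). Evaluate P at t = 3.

Using the Lagrange interpolation formula with nodes 0, 2, 4:
  L_0(t) = (t - 2)(t - 4) / 8
  L_1(t) = t(t - 4) / -4
  L_2(t) = t(t - 2) / 8
Then P(t) = -5·L_0(t) - 33·L_1(t) - 109·L_2(t).
Expanding and collecting terms gives P(t) = -6t² - 2t - 5.
Evaluating at t = 3: P(3) = -65.

-65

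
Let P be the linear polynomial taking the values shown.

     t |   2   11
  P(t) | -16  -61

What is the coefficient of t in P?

-5

Write P(t) = at + b. Substituting each data point gives a linear system:
  2a + b = -16
  11a + b = -61
Solving the system yields a = -5, b = -6.
So P(t) = -5t - 6.
The leading coefficient is -5.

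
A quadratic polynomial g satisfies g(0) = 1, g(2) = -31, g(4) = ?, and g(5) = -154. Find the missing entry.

-103

The 3 known points determine the degree-2 polynomial uniquely.
Write g(t) = at^2 + bt + c. Substituting each data point gives a linear system:
  c = 1
  4a + 2b + c = -31
  25a + 5b + c = -154
Solving the system yields a = -5, b = -6, c = 1.
So g(t) = -5t^2 - 6t + 1.
Then g(4) = -103.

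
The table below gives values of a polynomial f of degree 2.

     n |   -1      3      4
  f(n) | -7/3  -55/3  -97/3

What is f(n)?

Using the Lagrange interpolation formula with nodes -1, 3, 4:
  L_0(n) = (n - 3)(n - 4) / 20
  L_1(n) = (n + 1)(n - 4) / -4
  L_2(n) = (n + 1)(n - 3) / 5
Then f(n) = -7/3·L_0(n) - 55/3·L_1(n) - 97/3·L_2(n).
Expanding and collecting terms gives f(n) = -2n² - 1/3.
Check: f(3) = -55/3. ✓

f(n) = -2n^2 - 1/3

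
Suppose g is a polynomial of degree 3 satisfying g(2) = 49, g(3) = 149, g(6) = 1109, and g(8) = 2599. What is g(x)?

g(x) = 5x^3 + 5x - 1

Using the Lagrange interpolation formula with nodes 2, 3, 6, 8:
  L_0(x) = (x - 3)(x - 6)(x - 8) / -24
  L_1(x) = (x - 2)(x - 6)(x - 8) / 15
  L_2(x) = (x - 2)(x - 3)(x - 8) / -24
  L_3(x) = (x - 2)(x - 3)(x - 6) / 60
Then g(x) = 49·L_0(x) + 149·L_1(x) + 1109·L_2(x) + 2599·L_3(x).
Expanding and collecting terms gives g(x) = 5x³ + 5x - 1.
Check: g(2) = 49. ✓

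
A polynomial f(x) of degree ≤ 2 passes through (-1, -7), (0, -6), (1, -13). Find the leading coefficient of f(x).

Write f(x) = ax^2 + bx + c. Substituting each data point gives a linear system:
  a - b + c = -7
  c = -6
  a + b + c = -13
Solving the system yields a = -4, b = -3, c = -6.
So f(x) = -4x^2 - 3x - 6.
The leading coefficient is -4.

-4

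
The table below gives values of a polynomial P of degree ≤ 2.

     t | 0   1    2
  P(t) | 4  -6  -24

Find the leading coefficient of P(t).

-4

Write P(t) = at^2 + bt + c. Substituting each data point gives a linear system:
  c = 4
  a + b + c = -6
  4a + 2b + c = -24
Solving the system yields a = -4, b = -6, c = 4.
So P(t) = -4t^2 - 6t + 4.
The leading coefficient is -4.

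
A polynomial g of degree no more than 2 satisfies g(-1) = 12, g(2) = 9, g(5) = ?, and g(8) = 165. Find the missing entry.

60

The 3 known points determine the degree-2 polynomial uniquely.
Write g(u) = au^2 + bu + c. Substituting each data point gives a linear system:
  a - b + c = 12
  4a + 2b + c = 9
  64a + 8b + c = 165
Solving the system yields a = 3, b = -4, c = 5.
So g(u) = 3u^2 - 4u + 5.
Then g(5) = 60.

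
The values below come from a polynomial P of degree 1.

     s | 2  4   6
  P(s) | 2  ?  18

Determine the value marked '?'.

10

On equispaced nodes a degree-1 polynomial has vanishing second forward difference, so
  P(2) - 2·P(4) + P(6) = 0.
Substituting the known values and solving for P(4):
  -2·P(4) = -20
  P(4) = 10.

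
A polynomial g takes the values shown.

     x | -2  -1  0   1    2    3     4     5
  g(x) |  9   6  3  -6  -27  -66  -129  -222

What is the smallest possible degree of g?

Forward differences of the values at x = -2, -1, 0, 1, 2, 3, 4, 5:
  g  : 9  6  3  -6  -27  -66  -129  -222
  Δ  : -3  -3  -9  -21  -39  -63  -93
  Δ^2: 0  -6  -12  -18  -24  -30
  Δ^3: -6  -6  -6  -6  -6
  Δ^4: 0  0  0  0
  Δ^5: 0  0  0
  Δ^6: 0  0
  Δ^7: 0
The third differences are constant (-6) and nonzero, while all higher differences vanish, so the minimal degree is 3.

3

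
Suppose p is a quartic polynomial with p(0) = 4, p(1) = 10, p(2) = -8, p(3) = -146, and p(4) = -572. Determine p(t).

Using the Lagrange interpolation formula with nodes 0, 1, 2, 3, 4:
  L_0(t) = (t - 1)(t - 2)(t - 3)(t - 4) / 24
  L_1(t) = t(t - 2)(t - 3)(t - 4) / -6
  L_2(t) = t(t - 1)(t - 3)(t - 4) / 4
  L_3(t) = t(t - 1)(t - 2)(t - 4) / -6
  L_4(t) = t(t - 1)(t - 2)(t - 3) / 24
Then p(t) = 4·L_0(t) + 10·L_1(t) - 8·L_2(t) - 146·L_3(t) - 572·L_4(t).
Expanding and collecting terms gives p(t) = -3t⁴ + 2t³ + 3t² + 4t + 4.
Check: p(0) = 4. ✓

p(t) = -3t^4 + 2t^3 + 3t^2 + 4t + 4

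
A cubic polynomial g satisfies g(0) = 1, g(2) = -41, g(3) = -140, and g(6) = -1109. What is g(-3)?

Using the Lagrange interpolation formula with nodes 0, 2, 3, 6:
  L_0(n) = (n - 2)(n - 3)(n - 6) / -36
  L_1(n) = n(n - 3)(n - 6) / 8
  L_2(n) = n(n - 2)(n - 6) / -9
  L_3(n) = n(n - 2)(n - 3) / 72
Then g(n) = 1·L_0(n) - 41·L_1(n) - 140·L_2(n) - 1109·L_3(n).
Expanding and collecting terms gives g(n) = -5n³ - n² + n + 1.
Evaluating at n = -3: g(-3) = 124.

124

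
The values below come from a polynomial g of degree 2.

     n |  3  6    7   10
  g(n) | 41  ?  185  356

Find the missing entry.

140

The 3 known points determine the degree-2 polynomial uniquely.
Write g(n) = an^2 + bn + c. Substituting each data point gives a linear system:
  9a + 3b + c = 41
  49a + 7b + c = 185
  100a + 10b + c = 356
Solving the system yields a = 3, b = 6, c = -4.
So g(n) = 3n² + 6n - 4.
Then g(6) = 140.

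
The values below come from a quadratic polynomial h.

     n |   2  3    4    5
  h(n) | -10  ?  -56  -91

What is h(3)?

The 3 known points determine the degree-2 polynomial uniquely.
Write h(n) = an^2 + bn + c. Substituting each data point gives a linear system:
  4a + 2b + c = -10
  16a + 4b + c = -56
  25a + 5b + c = -91
Solving the system yields a = -4, b = 1, c = 4.
So h(n) = -4n^2 + n + 4.
Then h(3) = -29.

-29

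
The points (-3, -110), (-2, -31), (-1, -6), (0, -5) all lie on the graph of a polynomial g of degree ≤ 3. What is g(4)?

Using the Lagrange interpolation formula with nodes -3, -2, -1, 0:
  L_0(t) = (t + 2)(t + 1)t / -6
  L_1(t) = (t + 3)(t + 1)t / 2
  L_2(t) = (t + 3)(t + 2)t / -2
  L_3(t) = (t + 3)(t + 2)(t + 1) / 6
Then g(t) = -110·L_0(t) - 31·L_1(t) - 6·L_2(t) - 5·L_3(t).
Expanding and collecting terms gives g(t) = 5t^3 + 3t^2 - t - 5.
Evaluating at t = 4: g(4) = 359.

359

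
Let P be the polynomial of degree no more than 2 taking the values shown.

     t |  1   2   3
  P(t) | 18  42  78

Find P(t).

P(t) = 6t^2 + 6t + 6

Write P(t) = at^2 + bt + c. Substituting each data point gives a linear system:
  a + b + c = 18
  4a + 2b + c = 42
  9a + 3b + c = 78
Solving the system yields a = 6, b = 6, c = 6.
So P(t) = 6t² + 6t + 6.
Check: P(3) = 78. ✓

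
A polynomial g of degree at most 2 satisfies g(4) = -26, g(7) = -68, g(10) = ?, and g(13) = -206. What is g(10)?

On equispaced nodes a degree-2 polynomial has vanishing third forward difference, so
  - g(4) + 3·g(7) - 3·g(10) + g(13) = 0.
Substituting the known values and solving for g(10):
  -3·g(10) = 384
  g(10) = -128.

-128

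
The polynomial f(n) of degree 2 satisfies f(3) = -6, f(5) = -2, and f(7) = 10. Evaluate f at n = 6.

Using the Lagrange interpolation formula with nodes 3, 5, 7:
  L_0(n) = (n - 5)(n - 7) / 8
  L_1(n) = (n - 3)(n - 7) / -4
  L_2(n) = (n - 3)(n - 5) / 8
Then f(n) = -6·L_0(n) - 2·L_1(n) + 10·L_2(n).
Expanding and collecting terms gives f(n) = n^2 - 6n + 3.
Evaluating at n = 6: f(6) = 3.

3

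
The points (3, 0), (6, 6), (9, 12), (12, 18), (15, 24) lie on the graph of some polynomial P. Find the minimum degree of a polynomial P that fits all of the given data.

Forward differences of the values at x = 3, 6, 9, 12, 15:
  P  : 0  6  12  18  24
  Δ  : 6  6  6  6
  Δ^2: 0  0  0
  Δ^3: 0  0
  Δ^4: 0
The first differences are constant (6) and nonzero, while all higher differences vanish, so the minimal degree is 1.

1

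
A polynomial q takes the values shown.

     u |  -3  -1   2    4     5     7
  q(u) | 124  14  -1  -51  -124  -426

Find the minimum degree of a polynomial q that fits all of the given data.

Divided differences on the nodes -3, -1, 2, 4, 5, 7:
  order 0: 124  14  -1  -51  -124  -426
  order 1: -55  -5  -25  -73  -151
  order 2: 10  -4  -16  -26
  order 3: -2  -2  -2
  order 4: 0  0
  order 5: 0
The order-3 divided differences are all -2 (nonzero) and every higher order vanishes, so the data lies on a polynomial of degree exactly 3.

3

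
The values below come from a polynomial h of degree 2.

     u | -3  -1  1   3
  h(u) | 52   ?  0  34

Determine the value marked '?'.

The 3 known points determine the degree-2 polynomial uniquely.
Write h(u) = au^2 + bu + c. Substituting each data point gives a linear system:
  9a - 3b + c = 52
  a + b + c = 0
  9a + 3b + c = 34
Solving the system yields a = 5, b = -3, c = -2.
So h(u) = 5u^2 - 3u - 2.
Then h(-1) = 6.

6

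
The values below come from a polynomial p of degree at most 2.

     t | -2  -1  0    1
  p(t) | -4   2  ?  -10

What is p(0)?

0

The 3 known points determine the degree-2 polynomial uniquely.
Write p(t) = at^2 + bt + c. Substituting each data point gives a linear system:
  4a - 2b + c = -4
  a - b + c = 2
  a + b + c = -10
Solving the system yields a = -4, b = -6, c = 0.
So p(t) = -4t^2 - 6t.
Then p(0) = 0.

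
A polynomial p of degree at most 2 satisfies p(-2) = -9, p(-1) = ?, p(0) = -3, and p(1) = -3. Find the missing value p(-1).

On equispaced nodes a degree-2 polynomial has vanishing third forward difference, so
  - p(-2) + 3·p(-1) - 3·p(0) + p(1) = 0.
Substituting the known values and solving for p(-1):
  3·p(-1) = -15
  p(-1) = -5.

-5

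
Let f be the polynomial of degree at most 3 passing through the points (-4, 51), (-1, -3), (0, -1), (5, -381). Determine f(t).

f(t) = -2t^3 - 5t^2 - t - 1

Using the Lagrange interpolation formula with nodes -4, -1, 0, 5:
  L_0(t) = (t + 1)t(t - 5) / -108
  L_1(t) = (t + 4)t(t - 5) / 18
  L_2(t) = (t + 4)(t + 1)(t - 5) / -20
  L_3(t) = (t + 4)(t + 1)t / 270
Then f(t) = 51·L_0(t) - 3·L_1(t) - 1·L_2(t) - 381·L_3(t).
Expanding and collecting terms gives f(t) = -2t³ - 5t² - t - 1.
Check: f(0) = -1. ✓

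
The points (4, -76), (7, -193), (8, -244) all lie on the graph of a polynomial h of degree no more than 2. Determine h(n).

Write h(n) = an^2 + bn + c. Substituting each data point gives a linear system:
  16a + 4b + c = -76
  49a + 7b + c = -193
  64a + 8b + c = -244
Solving the system yields a = -3, b = -6, c = -4.
So h(n) = -3n^2 - 6n - 4.
Check: h(4) = -76. ✓

h(n) = -3n^2 - 6n - 4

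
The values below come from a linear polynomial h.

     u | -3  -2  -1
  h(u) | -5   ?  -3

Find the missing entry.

-4

The 2 known points determine the degree-1 polynomial uniquely.
Write h(u) = au + b. Substituting each data point gives a linear system:
  -3a + b = -5
  -a + b = -3
Solving the system yields a = 1, b = -2.
So h(u) = u - 2.
Then h(-2) = -4.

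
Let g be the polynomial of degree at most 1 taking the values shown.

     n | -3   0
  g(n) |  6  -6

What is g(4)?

Using the Lagrange interpolation formula with nodes -3, 0:
  L_0(n) = n / -3
  L_1(n) = (n + 3) / 3
Then g(n) = 6·L_0(n) - 6·L_1(n).
Expanding and collecting terms gives g(n) = -4n - 6.
Evaluating at n = 4: g(4) = -22.

-22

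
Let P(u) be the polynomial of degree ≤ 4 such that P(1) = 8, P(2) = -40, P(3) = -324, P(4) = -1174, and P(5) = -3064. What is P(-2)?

Using the Lagrange interpolation formula with nodes 1, 2, 3, 4, 5:
  L_0(u) = (u - 2)(u - 3)(u - 4)(u - 5) / 24
  L_1(u) = (u - 1)(u - 3)(u - 4)(u - 5) / -6
  L_2(u) = (u - 1)(u - 2)(u - 4)(u - 5) / 4
  L_3(u) = (u - 1)(u - 2)(u - 3)(u - 5) / -6
  L_4(u) = (u - 1)(u - 2)(u - 3)(u - 4) / 24
Then P(u) = 8·L_0(u) - 40·L_1(u) - 324·L_2(u) - 1174·L_3(u) - 3064·L_4(u).
Expanding and collecting terms gives P(u) = -6u^4 + 5u^3 + 2u^2 + u + 6.
Evaluating at u = -2: P(-2) = -124.

-124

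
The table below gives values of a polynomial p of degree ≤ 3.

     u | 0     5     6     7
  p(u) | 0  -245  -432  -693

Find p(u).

p(u) = -2u^3 - u^2 + 6u

Using the Lagrange interpolation formula with nodes 0, 5, 6, 7:
  L_0(u) = (u - 5)(u - 6)(u - 7) / -210
  L_1(u) = u(u - 6)(u - 7) / 10
  L_2(u) = u(u - 5)(u - 7) / -6
  L_3(u) = u(u - 5)(u - 6) / 14
Then p(u) = 0·L_0(u) - 245·L_1(u) - 432·L_2(u) - 693·L_3(u).
Expanding and collecting terms gives p(u) = -2u^3 - u^2 + 6u.
Check: p(0) = 0. ✓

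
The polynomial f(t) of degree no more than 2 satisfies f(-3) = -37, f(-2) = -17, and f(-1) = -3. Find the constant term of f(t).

5

Write f(t) = at^2 + bt + c. Substituting each data point gives a linear system:
  9a - 3b + c = -37
  4a - 2b + c = -17
  a - b + c = -3
Solving the system yields a = -3, b = 5, c = 5.
So f(t) = -3t^2 + 5t + 5.
The constant term is 5.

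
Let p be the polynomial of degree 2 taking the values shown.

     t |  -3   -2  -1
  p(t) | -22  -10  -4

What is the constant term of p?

-4

Write p(t) = at^2 + bt + c. Substituting each data point gives a linear system:
  9a - 3b + c = -22
  4a - 2b + c = -10
  a - b + c = -4
Solving the system yields a = -3, b = -3, c = -4.
So p(t) = -3t^2 - 3t - 4.
The constant term is -4.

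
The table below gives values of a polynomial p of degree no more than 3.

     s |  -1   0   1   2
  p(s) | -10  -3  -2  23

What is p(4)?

265

Forward differences of the values at s = -1, 0, 1, 2:
  p  : -10  -3  -2  23
  Δ  : 7  1  25
  Δ^2: -6  24
  Δ^3: 30
The third differences are constant, confirming degree 3.
Interpolating (Newton forward form) and evaluating at s = 4 gives p(4) = 265.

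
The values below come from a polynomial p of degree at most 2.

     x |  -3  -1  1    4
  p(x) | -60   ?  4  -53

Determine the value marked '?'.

-8

The 3 known points determine the degree-2 polynomial uniquely.
Write p(x) = ax^2 + bx + c. Substituting each data point gives a linear system:
  9a - 3b + c = -60
  a + b + c = 4
  16a + 4b + c = -53
Solving the system yields a = -5, b = 6, c = 3.
So p(x) = -5x² + 6x + 3.
Then p(-1) = -8.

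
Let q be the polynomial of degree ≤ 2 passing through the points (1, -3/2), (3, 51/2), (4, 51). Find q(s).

q(s) = 4s^2 - (5/2)s - 3

Using the Lagrange interpolation formula with nodes 1, 3, 4:
  L_0(s) = (s - 3)(s - 4) / 6
  L_1(s) = (s - 1)(s - 4) / -2
  L_2(s) = (s - 1)(s - 3) / 3
Then q(s) = -3/2·L_0(s) + 51/2·L_1(s) + 51·L_2(s).
Expanding and collecting terms gives q(s) = 4s^2 - (5/2)s - 3.
Check: q(4) = 51. ✓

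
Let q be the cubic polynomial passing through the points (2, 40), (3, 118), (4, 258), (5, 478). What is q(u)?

q(u) = 3u^3 + 4u^2 + u - 2

Write q(u) = au^3 + bu^2 + cu + d. Substituting each data point gives a linear system:
  8a + 4b + 2c + d = 40
  27a + 9b + 3c + d = 118
  64a + 16b + 4c + d = 258
  125a + 25b + 5c + d = 478
Solving the system yields a = 3, b = 4, c = 1, d = -2.
So q(u) = 3u^3 + 4u^2 + u - 2.
Check: q(3) = 118. ✓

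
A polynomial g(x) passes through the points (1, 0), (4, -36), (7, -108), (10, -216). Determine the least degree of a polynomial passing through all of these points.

Forward differences of the values at x = 1, 4, 7, 10:
  g  : 0  -36  -108  -216
  Δ  : -36  -72  -108
  Δ^2: -36  -36
  Δ^3: 0
The second differences are constant (-36) and nonzero, while all higher differences vanish, so the minimal degree is 2.

2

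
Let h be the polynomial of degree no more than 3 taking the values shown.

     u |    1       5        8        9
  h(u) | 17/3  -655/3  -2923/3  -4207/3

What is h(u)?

h(u) = -2u^3 + 6u + 5/3

Write h(u) = au^3 + bu^2 + cu + d. Substituting each data point gives a linear system:
  a + b + c + d = 17/3
  125a + 25b + 5c + d = -655/3
  512a + 64b + 8c + d = -2923/3
  729a + 81b + 9c + d = -4207/3
Solving the system yields a = -2, b = 0, c = 6, d = 5/3.
So h(u) = -2u^3 + 6u + 5/3.
Check: h(9) = -4207/3. ✓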